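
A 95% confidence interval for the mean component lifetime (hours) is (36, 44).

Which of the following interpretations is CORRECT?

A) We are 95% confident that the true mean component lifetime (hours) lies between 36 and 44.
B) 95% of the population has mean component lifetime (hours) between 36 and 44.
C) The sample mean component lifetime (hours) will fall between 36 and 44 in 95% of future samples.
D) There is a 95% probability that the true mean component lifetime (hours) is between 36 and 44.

A confidence interval represents our confidence in the procedure, not a probability statement about the parameter.

Key concept: If we repeated this sampling process many times and computed a 95% CI each time, about 95% of those intervals would contain the true population parameter.

For this specific interval (36, 44):
- Midpoint (point estimate): 40
- Margin of error: 4

The correct interpretation is the one stating confidence that the true parameter lies in the interval — option A.

A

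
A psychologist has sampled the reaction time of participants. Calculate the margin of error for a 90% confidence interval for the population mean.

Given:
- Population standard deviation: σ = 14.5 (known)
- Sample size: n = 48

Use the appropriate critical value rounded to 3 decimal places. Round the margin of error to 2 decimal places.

The population standard deviation σ is known, so use the z-interval margin of error formula.

For 90% confidence, z* = 1.645 (from standard normal table)

Margin of error formula for z-interval: E = z* × σ/√n

E = 1.645 × 14.5/√48
  = 1.645 × 2.092895
  = 3.4428

Rounded to 2 decimal places:

3.44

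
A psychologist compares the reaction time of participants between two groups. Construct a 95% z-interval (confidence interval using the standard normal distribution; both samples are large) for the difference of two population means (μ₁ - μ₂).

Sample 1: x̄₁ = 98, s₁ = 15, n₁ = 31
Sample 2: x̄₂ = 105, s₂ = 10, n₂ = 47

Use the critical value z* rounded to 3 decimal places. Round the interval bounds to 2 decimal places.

Both samples are large (n₁ = 31 ≥ 30, n₂ = 47 ≥ 30), so a z-interval for the difference of means applies.

Point estimate: x̄₁ - x̄₂ = 98 - 105 = -7

Standard error: SE = √(s₁²/n₁ + s₂²/n₂)
= √(15²/31 + 10²/47)
= √(7.258065 + 2.127660)
= 3.063613

For 95% confidence, z* = 1.96 (from standard normal table)
Margin of error: E = z* × SE = 1.96 × 3.063613 = 6.0047

Z-interval: (x̄₁ - x̄₂) ± E = -7 ± 6.0047 = (-13.0047, -0.9953)

Rounded to 2 decimal places:

(-13.00, -1.00)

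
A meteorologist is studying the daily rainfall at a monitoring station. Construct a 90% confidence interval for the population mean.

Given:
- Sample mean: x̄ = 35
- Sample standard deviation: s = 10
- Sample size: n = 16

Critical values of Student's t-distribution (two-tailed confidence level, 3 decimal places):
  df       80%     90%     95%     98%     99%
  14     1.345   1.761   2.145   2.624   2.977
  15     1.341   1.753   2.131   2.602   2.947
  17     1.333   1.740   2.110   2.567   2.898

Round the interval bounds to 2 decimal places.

The population standard deviation σ is unknown (only the sample standard deviation s is given), so use a t-interval with df = n - 1 = 16 - 1 = 15.

For 90% confidence with df = 15, t* = 1.753 (from t-table)

Standard error: SE = s/√n = 10/√16 = 2.500000

Margin of error: E = t* × SE = 1.753 × 2.500000 = 4.3825

T-interval: x̄ ± E = 35 ± 4.3825 = (30.6175, 39.3825)

Rounded to 2 decimal places:

(30.62, 39.38)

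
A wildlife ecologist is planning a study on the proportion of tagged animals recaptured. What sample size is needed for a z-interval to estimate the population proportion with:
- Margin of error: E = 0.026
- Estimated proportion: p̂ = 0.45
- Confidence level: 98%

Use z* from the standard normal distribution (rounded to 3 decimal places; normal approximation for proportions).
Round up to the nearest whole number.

Using z* for proportion z-interval (normal approximation).

For 98% confidence, z* = 2.326 (from standard normal table)

Sample size formula for proportion z-interval: n = z*²p̂(1-p̂)/E²

n = 2.326² × 0.45 × 0.55 / 0.026²
  = 5.410276 × 0.2475 / 0.000676
  = 1980.8333

Round up to the nearest whole number: n = 1981

1981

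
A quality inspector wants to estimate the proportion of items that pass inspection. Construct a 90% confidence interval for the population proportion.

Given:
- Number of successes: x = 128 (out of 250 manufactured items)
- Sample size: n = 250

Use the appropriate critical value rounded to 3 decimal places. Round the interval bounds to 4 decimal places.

Sample proportion: p̂ = 128/250 = 0.512000

Check conditions for normal approximation:
  np̂ = 128 ≥ 10 ✓
  n(1-p̂) = 122 ≥ 10 ✓

The sample is large enough, so use a z-interval (normal approximation) for the proportion.

For 90% confidence, z* = 1.645 (from standard normal table)

Standard error: SE = √(p̂(1-p̂)/n) = √(0.512000×0.488000/250) = 0.03161367

Margin of error: E = z* × SE = 1.645 × 0.03161367 = 0.052004

Z-interval: p̂ ± E = 0.512000 ± 0.052004 = (0.459996, 0.564004)

Rounded to 4 decimal places:

(0.4600, 0.5640)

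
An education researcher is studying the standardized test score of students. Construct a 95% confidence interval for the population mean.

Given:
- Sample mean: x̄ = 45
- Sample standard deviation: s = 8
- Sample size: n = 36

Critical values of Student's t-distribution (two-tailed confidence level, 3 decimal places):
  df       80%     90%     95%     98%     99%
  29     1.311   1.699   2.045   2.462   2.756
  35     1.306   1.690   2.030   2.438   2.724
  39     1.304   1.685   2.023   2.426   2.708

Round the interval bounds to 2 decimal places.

The population standard deviation σ is unknown (only the sample standard deviation s is given), so use a t-interval with df = n - 1 = 36 - 1 = 35.

For 95% confidence with df = 35, t* = 2.030 (from t-table)

Standard error: SE = s/√n = 8/√36 = 1.333333

Margin of error: E = t* × SE = 2.030 × 1.333333 = 2.7067

T-interval: x̄ ± E = 45 ± 2.7067 = (42.2933, 47.7067)

Rounded to 2 decimal places:

(42.29, 47.71)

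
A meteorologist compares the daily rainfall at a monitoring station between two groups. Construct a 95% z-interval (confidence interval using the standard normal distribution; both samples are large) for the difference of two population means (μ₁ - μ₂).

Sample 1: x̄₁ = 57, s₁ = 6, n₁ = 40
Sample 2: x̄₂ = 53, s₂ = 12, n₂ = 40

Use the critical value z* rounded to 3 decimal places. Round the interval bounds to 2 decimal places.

Both samples are large (n₁ = 40 ≥ 30, n₂ = 40 ≥ 30), so a z-interval for the difference of means applies.

Point estimate: x̄₁ - x̄₂ = 57 - 53 = 4

Standard error: SE = √(s₁²/n₁ + s₂²/n₂)
= √(6²/40 + 12²/40)
= √(0.900000 + 3.600000)
= 2.121320

For 95% confidence, z* = 1.96 (from standard normal table)
Margin of error: E = z* × SE = 1.96 × 2.121320 = 4.1578

Z-interval: (x̄₁ - x̄₂) ± E = 4 ± 4.1578 = (-0.1578, 8.1578)

Rounded to 2 decimal places:

(-0.16, 8.16)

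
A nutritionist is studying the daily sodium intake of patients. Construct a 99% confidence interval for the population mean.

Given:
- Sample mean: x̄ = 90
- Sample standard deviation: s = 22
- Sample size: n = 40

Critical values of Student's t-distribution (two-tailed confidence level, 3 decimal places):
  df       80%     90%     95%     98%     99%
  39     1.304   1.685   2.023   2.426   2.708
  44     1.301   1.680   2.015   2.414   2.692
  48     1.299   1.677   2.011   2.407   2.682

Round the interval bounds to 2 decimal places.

The population standard deviation σ is unknown (only the sample standard deviation s is given), so use a t-interval with df = n - 1 = 40 - 1 = 39.

For 99% confidence with df = 39, t* = 2.708 (from t-table)

Standard error: SE = s/√n = 22/√40 = 3.478505

Margin of error: E = t* × SE = 2.708 × 3.478505 = 9.4198

T-interval: x̄ ± E = 90 ± 9.4198 = (80.5802, 99.4198)

Rounded to 2 decimal places:

(80.58, 99.42)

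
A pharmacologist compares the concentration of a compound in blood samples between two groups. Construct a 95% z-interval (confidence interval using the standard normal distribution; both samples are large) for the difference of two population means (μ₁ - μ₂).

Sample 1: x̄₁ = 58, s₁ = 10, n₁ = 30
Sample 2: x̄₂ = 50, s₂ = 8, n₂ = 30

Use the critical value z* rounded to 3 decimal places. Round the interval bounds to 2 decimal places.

Both samples are large (n₁ = 30 ≥ 30, n₂ = 30 ≥ 30), so a z-interval for the difference of means applies.

Point estimate: x̄₁ - x̄₂ = 58 - 50 = 8

Standard error: SE = √(s₁²/n₁ + s₂²/n₂)
= √(10²/30 + 8²/30)
= √(3.333333 + 2.133333)
= 2.338090

For 95% confidence, z* = 1.96 (from standard normal table)
Margin of error: E = z* × SE = 1.96 × 2.338090 = 4.5827

Z-interval: (x̄₁ - x̄₂) ± E = 8 ± 4.5827 = (3.4173, 12.5827)

Rounded to 2 decimal places:

(3.42, 12.58)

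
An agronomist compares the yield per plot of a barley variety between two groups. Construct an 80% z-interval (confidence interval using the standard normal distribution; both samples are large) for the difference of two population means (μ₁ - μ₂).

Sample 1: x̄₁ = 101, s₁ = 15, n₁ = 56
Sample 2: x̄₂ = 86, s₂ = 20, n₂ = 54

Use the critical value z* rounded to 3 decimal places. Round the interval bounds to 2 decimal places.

Both samples are large (n₁ = 56 ≥ 30, n₂ = 54 ≥ 30), so a z-interval for the difference of means applies.

Point estimate: x̄₁ - x̄₂ = 101 - 86 = 15

Standard error: SE = √(s₁²/n₁ + s₂²/n₂)
= √(15²/56 + 20²/54)
= √(4.017857 + 7.407407)
= 3.380128

For 80% confidence, z* = 1.282 (from standard normal table)
Margin of error: E = z* × SE = 1.282 × 3.380128 = 4.3333

Z-interval: (x̄₁ - x̄₂) ± E = 15 ± 4.3333 = (10.6667, 19.3333)

Rounded to 2 decimal places:

(10.67, 19.33)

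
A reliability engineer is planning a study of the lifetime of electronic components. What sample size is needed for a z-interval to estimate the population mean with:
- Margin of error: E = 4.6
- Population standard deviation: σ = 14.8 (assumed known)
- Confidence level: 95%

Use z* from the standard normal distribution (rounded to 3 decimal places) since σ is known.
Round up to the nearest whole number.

Using z* since population σ is known (z-interval formula).

For 95% confidence, z* = 1.96 (from standard normal table)

Sample size formula for z-interval: n = (z*σ/E)²

n = (1.96 × 14.8 / 4.6)²
  = (6.306087)²
  = 39.7667

Round up to the nearest whole number: n = 40

40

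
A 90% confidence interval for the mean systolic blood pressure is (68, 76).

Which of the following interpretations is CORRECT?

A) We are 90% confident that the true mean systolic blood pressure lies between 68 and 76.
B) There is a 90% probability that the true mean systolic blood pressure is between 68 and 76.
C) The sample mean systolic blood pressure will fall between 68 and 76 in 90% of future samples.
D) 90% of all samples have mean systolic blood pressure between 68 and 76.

A confidence interval represents our confidence in the procedure, not a probability statement about the parameter.

Key concept: If we repeated this sampling process many times and computed a 90% CI each time, about 90% of those intervals would contain the true population parameter.

For this specific interval (68, 76):
- Midpoint (point estimate): 72
- Margin of error: 4

The correct interpretation is the one stating confidence that the true parameter lies in the interval — option A.

A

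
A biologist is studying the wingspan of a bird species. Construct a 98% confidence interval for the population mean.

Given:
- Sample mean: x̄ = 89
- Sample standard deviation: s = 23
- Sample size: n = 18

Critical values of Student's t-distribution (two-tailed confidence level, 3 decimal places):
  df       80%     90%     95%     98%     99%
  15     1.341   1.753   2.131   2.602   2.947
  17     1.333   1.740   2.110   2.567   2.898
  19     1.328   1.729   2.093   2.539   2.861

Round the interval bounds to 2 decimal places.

The population standard deviation σ is unknown (only the sample standard deviation s is given), so use a t-interval with df = n - 1 = 18 - 1 = 17.

For 98% confidence with df = 17, t* = 2.567 (from t-table)

Standard error: SE = s/√n = 23/√18 = 5.421152

Margin of error: E = t* × SE = 2.567 × 5.421152 = 13.9161

T-interval: x̄ ± E = 89 ± 13.9161 = (75.0839, 102.9161)

Rounded to 2 decimal places:

(75.08, 102.92)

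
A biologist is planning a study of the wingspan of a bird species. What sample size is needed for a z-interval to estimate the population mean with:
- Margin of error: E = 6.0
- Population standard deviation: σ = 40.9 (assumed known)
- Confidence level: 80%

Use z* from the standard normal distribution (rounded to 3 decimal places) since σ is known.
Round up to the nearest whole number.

Using z* since population σ is known (z-interval formula).

For 80% confidence, z* = 1.282 (from standard normal table)

Sample size formula for z-interval: n = (z*σ/E)²

n = (1.282 × 40.9 / 6.0)²
  = (8.738967)²
  = 76.3695

Round up to the nearest whole number: n = 77

77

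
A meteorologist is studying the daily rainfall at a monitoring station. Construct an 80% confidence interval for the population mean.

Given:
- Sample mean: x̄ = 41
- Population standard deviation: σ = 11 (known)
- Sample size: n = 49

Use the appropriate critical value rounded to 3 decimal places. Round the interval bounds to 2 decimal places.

The population standard deviation σ is known, so use a z-interval (standard normal critical value).

For 80% confidence, z* = 1.282 (from standard normal table)

Standard error: SE = σ/√n = 11/√49 = 1.571429

Margin of error: E = z* × SE = 1.282 × 1.571429 = 2.0146

Z-interval: x̄ ± E = 41 ± 2.0146 = (38.9854, 43.0146)

Rounded to 2 decimal places:

(38.99, 43.01)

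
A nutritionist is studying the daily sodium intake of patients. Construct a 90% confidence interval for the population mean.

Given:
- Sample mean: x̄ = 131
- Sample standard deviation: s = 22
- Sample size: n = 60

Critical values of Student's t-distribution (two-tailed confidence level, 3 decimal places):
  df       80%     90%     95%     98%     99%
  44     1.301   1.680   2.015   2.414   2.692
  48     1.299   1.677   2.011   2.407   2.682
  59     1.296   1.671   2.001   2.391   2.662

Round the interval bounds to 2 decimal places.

The population standard deviation σ is unknown (only the sample standard deviation s is given), so use a t-interval with df = n - 1 = 60 - 1 = 59.

For 90% confidence with df = 59, t* = 1.671 (from t-table)

Standard error: SE = s/√n = 22/√60 = 2.840188

Margin of error: E = t* × SE = 1.671 × 2.840188 = 4.7460

T-interval: x̄ ± E = 131 ± 4.7460 = (126.2540, 135.7460)

Rounded to 2 decimal places:

(126.25, 135.75)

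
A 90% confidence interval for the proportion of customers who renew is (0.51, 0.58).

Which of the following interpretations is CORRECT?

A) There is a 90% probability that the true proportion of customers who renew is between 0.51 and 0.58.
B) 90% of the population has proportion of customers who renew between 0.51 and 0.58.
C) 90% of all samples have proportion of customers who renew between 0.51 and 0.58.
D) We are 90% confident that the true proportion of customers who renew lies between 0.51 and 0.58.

A confidence interval represents our confidence in the procedure, not a probability statement about the parameter.

Key concept: If we repeated this sampling process many times and computed a 90% CI each time, about 90% of those intervals would contain the true population parameter.

For this specific interval (0.51, 0.58):
- Midpoint (point estimate): 0.545
- Margin of error: 0.035

The correct interpretation is the one stating confidence that the true parameter lies in the interval — option D.

D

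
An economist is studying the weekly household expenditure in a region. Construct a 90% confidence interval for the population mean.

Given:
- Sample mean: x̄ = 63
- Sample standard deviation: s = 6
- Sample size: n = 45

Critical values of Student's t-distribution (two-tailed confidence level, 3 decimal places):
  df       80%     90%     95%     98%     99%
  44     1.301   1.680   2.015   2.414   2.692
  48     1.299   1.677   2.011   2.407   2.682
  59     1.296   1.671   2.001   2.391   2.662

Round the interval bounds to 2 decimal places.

The population standard deviation σ is unknown (only the sample standard deviation s is given), so use a t-interval with df = n - 1 = 45 - 1 = 44.

For 90% confidence with df = 44, t* = 1.680 (from t-table)

Standard error: SE = s/√n = 6/√45 = 0.894427

Margin of error: E = t* × SE = 1.680 × 0.894427 = 1.5026

T-interval: x̄ ± E = 63 ± 1.5026 = (61.4974, 64.5026)

Rounded to 2 decimal places:

(61.50, 64.50)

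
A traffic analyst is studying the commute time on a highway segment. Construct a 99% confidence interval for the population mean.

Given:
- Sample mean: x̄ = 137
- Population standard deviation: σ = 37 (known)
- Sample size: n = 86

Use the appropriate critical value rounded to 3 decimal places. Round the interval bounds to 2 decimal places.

The population standard deviation σ is known, so use a z-interval (standard normal critical value).

For 99% confidence, z* = 2.576 (from standard normal table)

Standard error: SE = σ/√n = 37/√86 = 3.989813

Margin of error: E = z* × SE = 2.576 × 3.989813 = 10.2778

Z-interval: x̄ ± E = 137 ± 10.2778 = (126.7222, 147.2778)

Rounded to 2 decimal places:

(126.72, 147.28)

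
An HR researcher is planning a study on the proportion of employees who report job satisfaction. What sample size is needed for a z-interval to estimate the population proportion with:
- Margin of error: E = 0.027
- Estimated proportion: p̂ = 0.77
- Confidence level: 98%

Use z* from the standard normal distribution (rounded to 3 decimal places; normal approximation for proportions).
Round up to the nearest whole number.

Using z* for proportion z-interval (normal approximation).

For 98% confidence, z* = 2.326 (from standard normal table)

Sample size formula for proportion z-interval: n = z*²p̂(1-p̂)/E²

n = 2.326² × 0.77 × 0.23 / 0.027²
  = 5.410276 × 0.1771 / 0.000729
  = 1314.3483

Round up to the nearest whole number: n = 1315

1315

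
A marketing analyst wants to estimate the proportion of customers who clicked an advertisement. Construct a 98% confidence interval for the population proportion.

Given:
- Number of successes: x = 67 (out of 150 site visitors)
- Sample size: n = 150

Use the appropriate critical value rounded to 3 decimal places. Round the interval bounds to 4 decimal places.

Sample proportion: p̂ = 67/150 = 0.4466667

Check conditions for normal approximation:
  np̂ = 67 ≥ 10 ✓
  n(1-p̂) = 83 ≥ 10 ✓

The sample is large enough, so use a z-interval (normal approximation) for the proportion.

For 98% confidence, z* = 2.326 (from standard normal table)

Standard error: SE = √(p̂(1-p̂)/n) = √(0.4466667×0.5533333/150) = 0.040591917

Margin of error: E = z* × SE = 2.326 × 0.040591917 = 0.0944168

Z-interval: p̂ ± E = 0.4466667 ± 0.0944168 = (0.3522499, 0.5410835)

Rounded to 4 decimal places:

(0.3522, 0.5411)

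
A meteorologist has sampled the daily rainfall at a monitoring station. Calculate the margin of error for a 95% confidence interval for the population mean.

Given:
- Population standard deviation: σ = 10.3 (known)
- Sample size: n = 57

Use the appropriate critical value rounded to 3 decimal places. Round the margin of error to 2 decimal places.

The population standard deviation σ is known, so use the z-interval margin of error formula.

For 95% confidence, z* = 1.96 (from standard normal table)

Margin of error formula for z-interval: E = z* × σ/√n

E = 1.96 × 10.3/√57
  = 1.96 × 1.364268
  = 2.6740

Rounded to 2 decimal places:

2.67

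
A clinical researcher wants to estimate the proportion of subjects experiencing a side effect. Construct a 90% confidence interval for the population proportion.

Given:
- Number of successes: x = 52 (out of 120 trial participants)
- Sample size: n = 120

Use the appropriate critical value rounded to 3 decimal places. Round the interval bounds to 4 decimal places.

Sample proportion: p̂ = 52/120 = 0.433333

Check conditions for normal approximation:
  np̂ = 52 ≥ 10 ✓
  n(1-p̂) = 68 ≥ 10 ✓

The sample is large enough, so use a z-interval (normal approximation) for the proportion.

For 90% confidence, z* = 1.645 (from standard normal table)

Standard error: SE = √(p̂(1-p̂)/n) = √(0.433333×0.566667/120) = 0.04523601

Margin of error: E = z* × SE = 1.645 × 0.04523601 = 0.074413

Z-interval: p̂ ± E = 0.433333 ± 0.074413 = (0.358920, 0.507747)

Rounded to 4 decimal places:

(0.3589, 0.5077)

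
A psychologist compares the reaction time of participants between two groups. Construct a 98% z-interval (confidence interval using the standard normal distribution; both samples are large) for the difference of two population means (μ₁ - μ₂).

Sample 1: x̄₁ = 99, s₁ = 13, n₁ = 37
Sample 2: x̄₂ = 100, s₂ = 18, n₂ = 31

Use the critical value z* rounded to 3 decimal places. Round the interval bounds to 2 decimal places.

Both samples are large (n₁ = 37 ≥ 30, n₂ = 31 ≥ 30), so a z-interval for the difference of means applies.

Point estimate: x̄₁ - x̄₂ = 99 - 100 = -1

Standard error: SE = √(s₁²/n₁ + s₂²/n₂)
= √(13²/37 + 18²/31)
= √(4.567568 + 10.451613)
= 3.875459

For 98% confidence, z* = 2.326 (from standard normal table)
Margin of error: E = z* × SE = 2.326 × 3.875459 = 9.0143

Z-interval: (x̄₁ - x̄₂) ± E = -1 ± 9.0143 = (-10.0143, 8.0143)

Rounded to 2 decimal places:

(-10.01, 8.01)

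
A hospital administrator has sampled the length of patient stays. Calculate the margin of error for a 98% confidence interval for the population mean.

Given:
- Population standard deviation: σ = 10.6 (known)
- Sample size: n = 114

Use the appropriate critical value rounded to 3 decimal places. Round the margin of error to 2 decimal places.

The population standard deviation σ is known, so use the z-interval margin of error formula.

For 98% confidence, z* = 2.326 (from standard normal table)

Margin of error formula for z-interval: E = z* × σ/√n

E = 2.326 × 10.6/√114
  = 2.326 × 0.992781
  = 2.3092

Rounded to 2 decimal places:

2.31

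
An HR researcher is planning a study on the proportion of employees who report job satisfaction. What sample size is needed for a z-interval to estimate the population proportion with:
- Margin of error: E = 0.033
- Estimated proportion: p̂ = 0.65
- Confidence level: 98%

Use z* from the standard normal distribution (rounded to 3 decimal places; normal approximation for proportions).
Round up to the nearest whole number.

Using z* for proportion z-interval (normal approximation).

For 98% confidence, z* = 2.326 (from standard normal table)

Sample size formula for proportion z-interval: n = z*²p̂(1-p̂)/E²

n = 2.326² × 0.65 × 0.35 / 0.033²
  = 5.410276 × 0.2275 / 0.001089
  = 1130.2459

Round up to the nearest whole number: n = 1131

1131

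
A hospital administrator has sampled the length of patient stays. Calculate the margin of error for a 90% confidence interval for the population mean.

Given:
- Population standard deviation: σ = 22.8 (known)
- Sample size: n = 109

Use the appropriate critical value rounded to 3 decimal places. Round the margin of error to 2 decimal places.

The population standard deviation σ is known, so use the z-interval margin of error formula.

For 90% confidence, z* = 1.645 (from standard normal table)

Margin of error formula for z-interval: E = z* × σ/√n

E = 1.645 × 22.8/√109
  = 1.645 × 2.183844
  = 3.5924

Rounded to 2 decimal places:

3.59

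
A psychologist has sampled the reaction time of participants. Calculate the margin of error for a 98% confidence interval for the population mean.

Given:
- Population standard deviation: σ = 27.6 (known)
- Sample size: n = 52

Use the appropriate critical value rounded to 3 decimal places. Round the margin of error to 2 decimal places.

The population standard deviation σ is known, so use the z-interval margin of error formula.

For 98% confidence, z* = 2.326 (from standard normal table)

Margin of error formula for z-interval: E = z* × σ/√n

E = 2.326 × 27.6/√52
  = 2.326 × 3.827431
  = 8.9026

Rounded to 2 decimal places:

8.90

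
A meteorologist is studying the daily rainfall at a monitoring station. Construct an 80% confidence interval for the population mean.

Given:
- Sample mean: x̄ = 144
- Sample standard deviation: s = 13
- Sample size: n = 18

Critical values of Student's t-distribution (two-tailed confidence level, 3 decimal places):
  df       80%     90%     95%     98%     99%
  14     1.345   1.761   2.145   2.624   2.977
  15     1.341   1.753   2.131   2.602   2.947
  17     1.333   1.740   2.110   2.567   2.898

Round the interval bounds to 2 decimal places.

The population standard deviation σ is unknown (only the sample standard deviation s is given), so use a t-interval with df = n - 1 = 18 - 1 = 17.

For 80% confidence with df = 17, t* = 1.333 (from t-table)

Standard error: SE = s/√n = 13/√18 = 3.064129

Margin of error: E = t* × SE = 1.333 × 3.064129 = 4.0845

T-interval: x̄ ± E = 144 ± 4.0845 = (139.9155, 148.0845)

Rounded to 2 decimal places:

(139.92, 148.08)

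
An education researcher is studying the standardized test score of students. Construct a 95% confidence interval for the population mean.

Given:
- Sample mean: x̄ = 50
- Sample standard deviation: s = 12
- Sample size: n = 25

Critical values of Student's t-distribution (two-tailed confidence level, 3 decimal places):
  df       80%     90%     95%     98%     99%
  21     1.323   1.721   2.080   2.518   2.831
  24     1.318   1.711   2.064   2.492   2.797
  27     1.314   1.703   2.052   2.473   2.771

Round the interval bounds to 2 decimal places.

The population standard deviation σ is unknown (only the sample standard deviation s is given), so use a t-interval with df = n - 1 = 25 - 1 = 24.

For 95% confidence with df = 24, t* = 2.064 (from t-table)

Standard error: SE = s/√n = 12/√25 = 2.400000

Margin of error: E = t* × SE = 2.064 × 2.400000 = 4.9536

T-interval: x̄ ± E = 50 ± 4.9536 = (45.0464, 54.9536)

Rounded to 2 decimal places:

(45.05, 54.95)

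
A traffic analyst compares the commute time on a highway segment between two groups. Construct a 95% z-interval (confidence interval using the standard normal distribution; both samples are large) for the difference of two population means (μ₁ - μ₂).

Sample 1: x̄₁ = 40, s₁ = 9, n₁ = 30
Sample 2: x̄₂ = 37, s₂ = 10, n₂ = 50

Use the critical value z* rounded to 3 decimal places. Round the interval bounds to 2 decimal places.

Both samples are large (n₁ = 30 ≥ 30, n₂ = 50 ≥ 30), so a z-interval for the difference of means applies.

Point estimate: x̄₁ - x̄₂ = 40 - 37 = 3

Standard error: SE = √(s₁²/n₁ + s₂²/n₂)
= √(9²/30 + 10²/50)
= √(2.700000 + 2.000000)
= 2.167948

For 95% confidence, z* = 1.96 (from standard normal table)
Margin of error: E = z* × SE = 1.96 × 2.167948 = 4.2492

Z-interval: (x̄₁ - x̄₂) ± E = 3 ± 4.2492 = (-1.2492, 7.2492)

Rounded to 2 decimal places:

(-1.25, 7.25)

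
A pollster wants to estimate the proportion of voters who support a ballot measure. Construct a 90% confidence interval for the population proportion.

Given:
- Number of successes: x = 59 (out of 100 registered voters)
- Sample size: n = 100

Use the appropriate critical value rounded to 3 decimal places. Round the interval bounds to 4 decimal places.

Sample proportion: p̂ = 59/100 = 0.590000

Check conditions for normal approximation:
  np̂ = 59 ≥ 10 ✓
  n(1-p̂) = 41 ≥ 10 ✓

The sample is large enough, so use a z-interval (normal approximation) for the proportion.

For 90% confidence, z* = 1.645 (from standard normal table)

Standard error: SE = √(p̂(1-p̂)/n) = √(0.590000×0.410000/100) = 0.04918333

Margin of error: E = z* × SE = 1.645 × 0.04918333 = 0.080907

Z-interval: p̂ ± E = 0.590000 ± 0.080907 = (0.509093, 0.670907)

Rounded to 4 decimal places:

(0.5091, 0.6709)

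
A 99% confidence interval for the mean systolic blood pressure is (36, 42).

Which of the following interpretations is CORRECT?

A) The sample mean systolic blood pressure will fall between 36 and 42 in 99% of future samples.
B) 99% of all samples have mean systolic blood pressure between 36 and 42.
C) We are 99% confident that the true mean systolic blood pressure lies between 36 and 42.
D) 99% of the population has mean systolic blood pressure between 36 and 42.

A confidence interval represents our confidence in the procedure, not a probability statement about the parameter.

Key concept: If we repeated this sampling process many times and computed a 99% CI each time, about 99% of those intervals would contain the true population parameter.

For this specific interval (36, 42):
- Midpoint (point estimate): 39
- Margin of error: 3

The correct interpretation is the one stating confidence that the true parameter lies in the interval — option C.

C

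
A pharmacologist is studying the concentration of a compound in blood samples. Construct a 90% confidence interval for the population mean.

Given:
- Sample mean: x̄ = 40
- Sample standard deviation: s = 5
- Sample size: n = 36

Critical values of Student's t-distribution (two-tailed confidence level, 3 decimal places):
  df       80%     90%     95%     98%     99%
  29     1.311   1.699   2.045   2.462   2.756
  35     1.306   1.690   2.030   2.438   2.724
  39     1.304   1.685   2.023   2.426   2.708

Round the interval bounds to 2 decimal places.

The population standard deviation σ is unknown (only the sample standard deviation s is given), so use a t-interval with df = n - 1 = 36 - 1 = 35.

For 90% confidence with df = 35, t* = 1.690 (from t-table)

Standard error: SE = s/√n = 5/√36 = 0.833333

Margin of error: E = t* × SE = 1.690 × 0.833333 = 1.4083

T-interval: x̄ ± E = 40 ± 1.4083 = (38.5917, 41.4083)

Rounded to 2 decimal places:

(38.59, 41.41)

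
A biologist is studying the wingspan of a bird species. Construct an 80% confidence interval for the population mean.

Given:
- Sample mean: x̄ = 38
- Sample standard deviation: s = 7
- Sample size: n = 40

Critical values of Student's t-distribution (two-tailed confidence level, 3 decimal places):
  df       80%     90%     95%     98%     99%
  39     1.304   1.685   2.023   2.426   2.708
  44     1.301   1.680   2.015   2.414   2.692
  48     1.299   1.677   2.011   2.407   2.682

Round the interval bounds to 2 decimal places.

The population standard deviation σ is unknown (only the sample standard deviation s is given), so use a t-interval with df = n - 1 = 40 - 1 = 39.

For 80% confidence with df = 39, t* = 1.304 (from t-table)

Standard error: SE = s/√n = 7/√40 = 1.106797

Margin of error: E = t* × SE = 1.304 × 1.106797 = 1.4433

T-interval: x̄ ± E = 38 ± 1.4433 = (36.5567, 39.4433)

Rounded to 2 decimal places:

(36.56, 39.44)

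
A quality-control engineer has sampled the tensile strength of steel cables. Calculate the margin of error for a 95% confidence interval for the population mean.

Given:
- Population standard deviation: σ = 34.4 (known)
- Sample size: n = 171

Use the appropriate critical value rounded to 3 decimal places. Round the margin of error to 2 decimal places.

The population standard deviation σ is known, so use the z-interval margin of error formula.

For 95% confidence, z* = 1.96 (from standard normal table)

Margin of error formula for z-interval: E = z* × σ/√n

E = 1.96 × 34.4/√171
  = 1.96 × 2.630634
  = 5.1560

Rounded to 2 decimal places:

5.16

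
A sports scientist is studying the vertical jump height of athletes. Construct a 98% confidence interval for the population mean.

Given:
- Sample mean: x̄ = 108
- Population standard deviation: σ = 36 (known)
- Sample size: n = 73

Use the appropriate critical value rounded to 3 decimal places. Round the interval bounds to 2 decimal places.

The population standard deviation σ is known, so use a z-interval (standard normal critical value).

For 98% confidence, z* = 2.326 (from standard normal table)

Standard error: SE = σ/√n = 36/√73 = 4.213481

Margin of error: E = z* × SE = 2.326 × 4.213481 = 9.8006

Z-interval: x̄ ± E = 108 ± 9.8006 = (98.1994, 117.8006)

Rounded to 2 decimal places:

(98.20, 117.80)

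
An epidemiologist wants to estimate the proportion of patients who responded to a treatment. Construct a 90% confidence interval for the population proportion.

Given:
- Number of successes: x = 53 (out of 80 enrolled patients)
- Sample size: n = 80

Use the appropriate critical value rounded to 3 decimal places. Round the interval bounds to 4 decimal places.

Sample proportion: p̂ = 53/80 = 0.662500

Check conditions for normal approximation:
  np̂ = 53 ≥ 10 ✓
  n(1-p̂) = 27 ≥ 10 ✓

The sample is large enough, so use a z-interval (normal approximation) for the proportion.

For 90% confidence, z* = 1.645 (from standard normal table)

Standard error: SE = √(p̂(1-p̂)/n) = √(0.662500×0.337500/80) = 0.05286702

Margin of error: E = z* × SE = 1.645 × 0.05286702 = 0.086966

Z-interval: p̂ ± E = 0.662500 ± 0.086966 = (0.575534, 0.749466)

Rounded to 4 decimal places:

(0.5755, 0.7495)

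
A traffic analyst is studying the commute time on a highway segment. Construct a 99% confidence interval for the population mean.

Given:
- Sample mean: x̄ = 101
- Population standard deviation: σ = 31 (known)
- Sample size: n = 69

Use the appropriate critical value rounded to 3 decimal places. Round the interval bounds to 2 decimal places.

The population standard deviation σ is known, so use a z-interval (standard normal critical value).

For 99% confidence, z* = 2.576 (from standard normal table)

Standard error: SE = σ/√n = 31/√69 = 3.731961

Margin of error: E = z* × SE = 2.576 × 3.731961 = 9.6135

Z-interval: x̄ ± E = 101 ± 9.6135 = (91.3865, 110.6135)

Rounded to 2 decimal places:

(91.39, 110.61)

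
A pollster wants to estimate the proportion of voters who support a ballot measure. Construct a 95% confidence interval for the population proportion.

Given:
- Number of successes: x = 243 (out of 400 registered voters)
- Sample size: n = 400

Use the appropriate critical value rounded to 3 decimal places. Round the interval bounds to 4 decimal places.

Sample proportion: p̂ = 243/400 = 0.607500

Check conditions for normal approximation:
  np̂ = 243 ≥ 10 ✓
  n(1-p̂) = 157 ≥ 10 ✓

The sample is large enough, so use a z-interval (normal approximation) for the proportion.

For 95% confidence, z* = 1.96 (from standard normal table)

Standard error: SE = √(p̂(1-p̂)/n) = √(0.607500×0.392500/400) = 0.02441535

Margin of error: E = z* × SE = 1.96 × 0.02441535 = 0.047854

Z-interval: p̂ ± E = 0.607500 ± 0.047854 = (0.559646, 0.655354)

Rounded to 4 decimal places:

(0.5596, 0.6554)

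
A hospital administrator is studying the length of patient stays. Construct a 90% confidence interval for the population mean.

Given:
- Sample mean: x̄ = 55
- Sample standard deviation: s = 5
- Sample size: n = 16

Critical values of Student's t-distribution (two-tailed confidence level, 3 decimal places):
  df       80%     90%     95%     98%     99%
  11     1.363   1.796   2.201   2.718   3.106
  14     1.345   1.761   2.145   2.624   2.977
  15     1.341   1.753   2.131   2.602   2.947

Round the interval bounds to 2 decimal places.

The population standard deviation σ is unknown (only the sample standard deviation s is given), so use a t-interval with df = n - 1 = 16 - 1 = 15.

For 90% confidence with df = 15, t* = 1.753 (from t-table)

Standard error: SE = s/√n = 5/√16 = 1.250000

Margin of error: E = t* × SE = 1.753 × 1.250000 = 2.1912

T-interval: x̄ ± E = 55 ± 2.1912 = (52.8088, 57.1912)

Rounded to 2 decimal places:

(52.81, 57.19)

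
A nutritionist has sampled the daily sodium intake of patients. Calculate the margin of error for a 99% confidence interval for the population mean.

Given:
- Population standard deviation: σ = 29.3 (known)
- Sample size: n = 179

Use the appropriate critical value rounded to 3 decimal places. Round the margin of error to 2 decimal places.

The population standard deviation σ is known, so use the z-interval margin of error formula.

For 99% confidence, z* = 2.576 (from standard normal table)

Margin of error formula for z-interval: E = z* × σ/√n

E = 2.576 × 29.3/√179
  = 2.576 × 2.189985
  = 5.6414

Rounded to 2 decimal places:

5.64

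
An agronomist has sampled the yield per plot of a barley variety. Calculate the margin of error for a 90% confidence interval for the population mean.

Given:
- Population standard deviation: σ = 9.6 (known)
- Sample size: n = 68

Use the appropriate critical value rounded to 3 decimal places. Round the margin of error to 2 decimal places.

The population standard deviation σ is known, so use the z-interval margin of error formula.

For 90% confidence, z* = 1.645 (from standard normal table)

Margin of error formula for z-interval: E = z* × σ/√n

E = 1.645 × 9.6/√68
  = 1.645 × 1.164171
  = 1.9151

Rounded to 2 decimal places:

1.92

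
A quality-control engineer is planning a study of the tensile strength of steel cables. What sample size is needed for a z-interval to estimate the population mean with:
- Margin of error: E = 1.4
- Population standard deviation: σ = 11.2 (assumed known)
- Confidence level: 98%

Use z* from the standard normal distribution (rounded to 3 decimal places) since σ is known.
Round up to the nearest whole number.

Using z* since population σ is known (z-interval formula).

For 98% confidence, z* = 2.326 (from standard normal table)

Sample size formula for z-interval: n = (z*σ/E)²

n = (2.326 × 11.2 / 1.4)²
  = (18.608000)²
  = 346.2577

Round up to the nearest whole number: n = 347

347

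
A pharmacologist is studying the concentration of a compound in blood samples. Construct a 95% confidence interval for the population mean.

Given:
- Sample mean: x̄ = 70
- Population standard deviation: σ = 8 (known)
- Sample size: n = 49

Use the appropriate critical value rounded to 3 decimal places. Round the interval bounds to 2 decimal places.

The population standard deviation σ is known, so use a z-interval (standard normal critical value).

For 95% confidence, z* = 1.96 (from standard normal table)

Standard error: SE = σ/√n = 8/√49 = 1.142857

Margin of error: E = z* × SE = 1.96 × 1.142857 = 2.2400

Z-interval: x̄ ± E = 70 ± 2.2400 = (67.7600, 72.2400)

Rounded to 2 decimal places:

(67.76, 72.24)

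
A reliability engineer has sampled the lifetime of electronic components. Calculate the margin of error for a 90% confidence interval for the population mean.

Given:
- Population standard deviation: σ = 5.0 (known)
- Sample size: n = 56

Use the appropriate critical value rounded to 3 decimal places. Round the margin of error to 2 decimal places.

The population standard deviation σ is known, so use the z-interval margin of error formula.

For 90% confidence, z* = 1.645 (from standard normal table)

Margin of error formula for z-interval: E = z* × σ/√n

E = 1.645 × 5.0/√56
  = 1.645 × 0.668153
  = 1.0991

Rounded to 2 decimal places:

1.10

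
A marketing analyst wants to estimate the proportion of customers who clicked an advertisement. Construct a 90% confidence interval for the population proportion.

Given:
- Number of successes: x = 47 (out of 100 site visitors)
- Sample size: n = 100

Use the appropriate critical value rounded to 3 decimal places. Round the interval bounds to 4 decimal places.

Sample proportion: p̂ = 47/100 = 0.470000

Check conditions for normal approximation:
  np̂ = 47 ≥ 10 ✓
  n(1-p̂) = 53 ≥ 10 ✓

The sample is large enough, so use a z-interval (normal approximation) for the proportion.

For 90% confidence, z* = 1.645 (from standard normal table)

Standard error: SE = √(p̂(1-p̂)/n) = √(0.470000×0.530000/100) = 0.04990992

Margin of error: E = z* × SE = 1.645 × 0.04990992 = 0.082102

Z-interval: p̂ ± E = 0.470000 ± 0.082102 = (0.387898, 0.552102)

Rounded to 4 decimal places:

(0.3879, 0.5521)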